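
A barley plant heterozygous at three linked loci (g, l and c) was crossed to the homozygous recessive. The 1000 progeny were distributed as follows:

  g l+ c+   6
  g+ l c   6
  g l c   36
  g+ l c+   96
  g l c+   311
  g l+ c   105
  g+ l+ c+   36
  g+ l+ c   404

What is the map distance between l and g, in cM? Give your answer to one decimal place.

21.3 cM

The two most frequent reciprocal classes, g l c+ and g+ l+ c, are the parental types, so the F1 was g l c+ / g+ l+ c.
The two rarest classes, g l+ c+ and g+ l c, are the double crossovers. Comparing them with the parentals, only the l allele has switched, so l is the middle locus and the order is c – l – g.
Crossovers in the l–g interval produce the single-crossover classes g+ l c+ and g l+ c (96 + 105 = 201) plus the double crossovers (12).
RF(l–g) = (201 + 12) / 1000 = 213/1000 = 0.2130 → 21.3 cM.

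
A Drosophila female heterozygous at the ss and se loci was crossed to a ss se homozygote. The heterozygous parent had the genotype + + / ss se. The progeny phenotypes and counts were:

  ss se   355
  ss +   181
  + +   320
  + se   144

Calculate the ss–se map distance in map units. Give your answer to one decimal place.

32.5 map units

The recombinant classes are + se and ss +: 144 + 181 = 325.
Recombination frequency = 325/1000 = 0.3250 ≈ 32.5%, i.e. 32.5 map units.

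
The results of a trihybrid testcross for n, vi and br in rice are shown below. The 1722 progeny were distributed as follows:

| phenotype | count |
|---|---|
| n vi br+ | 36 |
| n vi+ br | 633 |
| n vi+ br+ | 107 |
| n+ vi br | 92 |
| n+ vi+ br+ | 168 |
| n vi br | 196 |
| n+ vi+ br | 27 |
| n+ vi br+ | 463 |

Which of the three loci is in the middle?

The two most frequent reciprocal classes, n vi+ br and n+ vi br+, are the parental types, so the F1 was n vi+ br / n+ vi br+.
The two rarest classes, n+ vi+ br and n vi br+, are the double crossovers. Comparing them with the parentals, only the n allele has switched, so n is the middle locus and the order is vi – n – br.

n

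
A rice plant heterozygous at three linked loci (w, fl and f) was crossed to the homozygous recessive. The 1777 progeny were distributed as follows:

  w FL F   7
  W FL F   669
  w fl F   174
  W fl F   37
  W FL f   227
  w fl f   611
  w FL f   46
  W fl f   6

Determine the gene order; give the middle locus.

The two most frequent reciprocal classes, w fl f and W FL F, are the parental types, so the F1 was w fl f / W FL F.
The two rarest classes, W fl f and w FL F, are the double crossovers. Comparing them with the parentals, only the w allele has switched, so w is the middle locus and the order is f – w – fl.

w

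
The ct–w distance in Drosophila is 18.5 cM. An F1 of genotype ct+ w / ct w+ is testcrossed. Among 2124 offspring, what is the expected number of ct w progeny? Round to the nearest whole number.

A map distance of 18.5 cM corresponds to a recombination frequency of 0.185.
The F1 is ct+ w / ct w+, so ct w is a recombinant gamete class with expected frequency r/2 = 0.185/2 = 0.0925.
Expected number = 0.0925 × 2124 = 196.47 ≈ 196.

196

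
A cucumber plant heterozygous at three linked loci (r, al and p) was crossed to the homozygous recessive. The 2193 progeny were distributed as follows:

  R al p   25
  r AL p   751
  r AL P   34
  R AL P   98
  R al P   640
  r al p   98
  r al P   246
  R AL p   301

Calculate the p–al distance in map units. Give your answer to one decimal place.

The two most frequent reciprocal classes, R al P and r AL p, are the parental types, so the F1 was R al P / r AL p.
The two rarest classes, R al p and r AL P, are the double crossovers. Comparing them with the parentals, only the p allele has switched, so p is the middle locus and the order is al – p – r.
Crossovers in the al–p interval produce the single-crossover classes R AL P and r al p (98 + 98 = 196) plus the double crossovers (59).
RF(al–p) = (196 + 59) / 2193 = 255/2193 = 0.1163 → 11.6 map units.

11.6 map units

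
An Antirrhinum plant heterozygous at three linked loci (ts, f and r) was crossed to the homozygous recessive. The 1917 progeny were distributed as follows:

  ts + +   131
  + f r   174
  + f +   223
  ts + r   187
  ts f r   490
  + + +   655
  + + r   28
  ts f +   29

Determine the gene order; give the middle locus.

The two most frequent reciprocal classes, ts f r and + + +, are the parental types, so the F1 was ts f r / + + +.
The two rarest classes, ts f + and + + r, are the double crossovers. Comparing them with the parentals, only the r allele has switched, so r is the middle locus and the order is f – r – ts.

r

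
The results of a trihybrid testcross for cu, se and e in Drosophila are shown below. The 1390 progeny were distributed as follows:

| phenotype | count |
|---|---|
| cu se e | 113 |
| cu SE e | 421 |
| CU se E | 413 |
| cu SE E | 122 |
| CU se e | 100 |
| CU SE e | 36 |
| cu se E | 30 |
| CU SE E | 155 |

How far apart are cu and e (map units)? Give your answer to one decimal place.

The two most frequent reciprocal classes, CU se E and cu SE e, are the parental types, so the F1 was CU se E / cu SE e.
The two rarest classes, cu se E and CU SE e, are the double crossovers. Comparing them with the parentals, only the cu allele has switched, so cu is the middle locus and the order is se – cu – e.
Crossovers in the cu–e interval produce the single-crossover classes CU se e and cu SE E (100 + 122 = 222) plus the double crossovers (66).
RF(cu–e) = (222 + 66) / 1390 = 288/1390 = 0.2072 → 20.7 map units.

20.7 map units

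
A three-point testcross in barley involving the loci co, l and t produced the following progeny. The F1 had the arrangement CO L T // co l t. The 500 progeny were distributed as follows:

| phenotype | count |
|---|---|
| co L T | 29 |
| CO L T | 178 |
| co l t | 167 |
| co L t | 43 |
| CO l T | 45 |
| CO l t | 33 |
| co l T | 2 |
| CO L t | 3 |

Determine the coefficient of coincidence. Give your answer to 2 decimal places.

0.40

The two rarest classes, CO L t and co l T, are the double crossovers. Comparing them with the parentals, only the t allele has switched, so t is the middle locus and the order is co – t – l.
co–t: (62 + 5)/500 = 0.1340; t–l: (88 + 5)/500 = 0.1860.
Expected DCO frequency = 0.1340 × 0.1860 ≈ 0.02492; observed = 5/500 ≈ 0.01000.
Coefficient of coincidence = 0.01000/0.02492 ≈ 0.40.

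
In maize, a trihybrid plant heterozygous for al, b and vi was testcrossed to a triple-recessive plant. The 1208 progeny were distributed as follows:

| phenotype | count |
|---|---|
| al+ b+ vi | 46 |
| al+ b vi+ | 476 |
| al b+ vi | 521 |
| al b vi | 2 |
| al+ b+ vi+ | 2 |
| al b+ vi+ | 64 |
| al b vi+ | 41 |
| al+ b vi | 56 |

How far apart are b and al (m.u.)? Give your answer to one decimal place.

7.5 m.u.

The two most frequent reciprocal classes, al+ b vi+ and al b+ vi, are the parental types, so the F1 was al+ b vi+ / al b+ vi.
The two rarest classes, al+ b+ vi+ and al b vi, are the double crossovers. Comparing them with the parentals, only the b allele has switched, so b is the middle locus and the order is vi – b – al.
Crossovers in the b–al interval produce the single-crossover classes al b vi+ and al+ b+ vi (41 + 46 = 87) plus the double crossovers (4).
RF(b–al) = (87 + 4) / 1208 = 91/1208 = 0.0753 → 7.5 m.u.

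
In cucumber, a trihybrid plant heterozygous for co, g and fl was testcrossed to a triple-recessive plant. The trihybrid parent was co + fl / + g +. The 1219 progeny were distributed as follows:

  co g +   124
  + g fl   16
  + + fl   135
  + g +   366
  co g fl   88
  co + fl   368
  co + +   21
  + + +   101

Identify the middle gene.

The two rarest classes, co + + and + g fl, are the double crossovers. Comparing them with the parentals, only the fl allele has switched, so fl is the middle locus and the order is co – fl – g.

fl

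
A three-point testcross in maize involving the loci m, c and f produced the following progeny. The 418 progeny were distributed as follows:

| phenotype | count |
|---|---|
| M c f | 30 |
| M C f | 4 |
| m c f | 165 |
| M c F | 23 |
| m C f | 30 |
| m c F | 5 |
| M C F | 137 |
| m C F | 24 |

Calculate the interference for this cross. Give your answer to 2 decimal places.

0.04

The two most frequent reciprocal classes, m c f and M C F, are the parental types, so the F1 was m c f / M C F.
The two rarest classes, m c F and M C f, are the double crossovers. Comparing them with the parentals, only the f allele has switched, so f is the middle locus and the order is m – f – c.
m–f: (54 + 9)/418 = 0.1507; f–c: (53 + 9)/418 = 0.1483.
Expected DCO frequency = 0.1507 × 0.1483 ≈ 0.02235; observed = 9/418 ≈ 0.02153.
Coefficient of coincidence = 0.02153/0.02235 ≈ 0.96; interference = 1 − 0.96 = 0.04.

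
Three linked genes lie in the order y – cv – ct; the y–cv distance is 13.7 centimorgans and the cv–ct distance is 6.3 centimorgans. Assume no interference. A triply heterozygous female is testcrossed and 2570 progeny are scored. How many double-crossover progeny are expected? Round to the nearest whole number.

Map distances give recombination frequencies of 0.137 and 0.063 for the two intervals.
With no interference, expected double-crossover frequency = 0.137 × 0.063 = 0.00863.
Expected number = 0.00863 × 2570 = 22.18 ≈ 22.

22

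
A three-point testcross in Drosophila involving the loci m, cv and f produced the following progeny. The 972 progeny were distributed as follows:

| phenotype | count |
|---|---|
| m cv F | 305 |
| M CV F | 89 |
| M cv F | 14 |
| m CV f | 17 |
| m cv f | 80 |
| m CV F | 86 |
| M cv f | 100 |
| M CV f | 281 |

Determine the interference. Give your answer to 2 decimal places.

The two most frequent reciprocal classes, m cv F and M CV f, are the parental types, so the F1 was m cv F / M CV f.
The two rarest classes, M cv F and m CV f, are the double crossovers. Comparing them with the parentals, only the m allele has switched, so m is the middle locus and the order is f – m – cv.
f–m: (169 + 31)/972 = 0.2058; m–cv: (186 + 31)/972 = 0.2233.
Expected DCO frequency = 0.2058 × 0.2233 ≈ 0.04596; observed = 31/972 ≈ 0.03189.
Coefficient of coincidence = 0.03189/0.04596 ≈ 0.69; interference = 1 − 0.69 = 0.31.

0.31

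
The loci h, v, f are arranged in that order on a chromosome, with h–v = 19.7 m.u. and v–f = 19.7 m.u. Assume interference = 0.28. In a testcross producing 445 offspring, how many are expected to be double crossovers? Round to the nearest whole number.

12

Map distances give recombination frequencies of 0.197 and 0.197 for the two intervals.
With interference 0.28 (so coincidence = 0.72), expected double-crossover frequency = 0.197 × 0.197 × 0.72 = 0.02794.
Expected number = 0.02794 × 445 = 12.43 ≈ 12.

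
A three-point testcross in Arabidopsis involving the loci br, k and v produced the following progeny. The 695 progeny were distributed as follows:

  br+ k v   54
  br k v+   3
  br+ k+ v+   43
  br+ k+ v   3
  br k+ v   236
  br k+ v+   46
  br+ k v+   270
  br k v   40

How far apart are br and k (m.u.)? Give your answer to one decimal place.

12.8 m.u.

The two most frequent reciprocal classes, br+ k v+ and br k+ v, are the parental types, so the F1 was br+ k v+ / br k+ v.
The two rarest classes, br k v+ and br+ k+ v, are the double crossovers. Comparing them with the parentals, only the br allele has switched, so br is the middle locus and the order is k – br – v.
Crossovers in the k–br interval produce the single-crossover classes br+ k+ v+ and br k v (43 + 40 = 83) plus the double crossovers (6).
RF(k–br) = (83 + 6) / 695 = 89/695 = 0.1281 → 12.8 m.u.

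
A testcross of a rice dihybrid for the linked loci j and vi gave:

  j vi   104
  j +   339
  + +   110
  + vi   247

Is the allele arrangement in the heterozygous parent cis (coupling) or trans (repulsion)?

trans

The two most frequent classes are + vi (247) and j + (339); these are the parental (non-recombinant) types.
So the F1 carried + vi on one chromosome and j + on the other — the recessive alleles are on opposite chromosomes (trans / repulsion).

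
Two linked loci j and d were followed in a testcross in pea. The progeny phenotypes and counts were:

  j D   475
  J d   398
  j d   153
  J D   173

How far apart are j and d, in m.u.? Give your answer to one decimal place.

The two most frequent classes, J d (398) and j D (475), are the parental types, so the F1 was J d / j D.
The recombinant classes are J D and j d: 173 + 153 = 326.
Recombination frequency = 326/1199 = 0.2719 ≈ 27.2%, i.e. 27.2 m.u.

27.2 m.u.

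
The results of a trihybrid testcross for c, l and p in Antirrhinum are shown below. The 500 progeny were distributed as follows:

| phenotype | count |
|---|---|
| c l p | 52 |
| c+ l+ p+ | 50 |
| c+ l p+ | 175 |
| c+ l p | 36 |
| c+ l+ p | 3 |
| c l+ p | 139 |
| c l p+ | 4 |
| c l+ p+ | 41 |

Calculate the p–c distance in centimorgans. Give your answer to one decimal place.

The two most frequent reciprocal classes, c l+ p and c+ l p+, are the parental types, so the F1 was c l+ p / c+ l p+.
The two rarest classes, c+ l+ p and c l p+, are the double crossovers. Comparing them with the parentals, only the c allele has switched, so c is the middle locus and the order is p – c – l.
Crossovers in the p–c interval produce the single-crossover classes c l+ p+ and c+ l p (41 + 36 = 77) plus the double crossovers (7).
RF(p–c) = (77 + 7) / 500 = 84/500 = 0.1680 → 16.8 centimorgans.

16.8 centimorgans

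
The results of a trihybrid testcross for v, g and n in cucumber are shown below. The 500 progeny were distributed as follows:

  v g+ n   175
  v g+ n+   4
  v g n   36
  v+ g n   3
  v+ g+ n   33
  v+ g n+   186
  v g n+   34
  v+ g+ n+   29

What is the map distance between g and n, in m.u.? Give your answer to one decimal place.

14.4 m.u.

The two most frequent reciprocal classes, v+ g n+ and v g+ n, are the parental types, so the F1 was v+ g n+ / v g+ n.
The two rarest classes, v+ g n and v g+ n+, are the double crossovers. Comparing them with the parentals, only the n allele has switched, so n is the middle locus and the order is g – n – v.
Crossovers in the g–n interval produce the single-crossover classes v+ g+ n+ and v g n (29 + 36 = 65) plus the double crossovers (7).
RF(g–n) = (65 + 7) / 500 = 72/500 = 0.1440 → 14.4 m.u.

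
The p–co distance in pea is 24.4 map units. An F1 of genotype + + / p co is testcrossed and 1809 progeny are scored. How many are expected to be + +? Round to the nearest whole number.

A map distance of 24.4 map units corresponds to a recombination frequency of 0.244.
The F1 is + + / p co, so + + is a parental gamete class with expected frequency (1 − r)/2 = 0.756/2 = 0.3780.
Expected number = 0.3780 × 1809 = 683.80 ≈ 684.

684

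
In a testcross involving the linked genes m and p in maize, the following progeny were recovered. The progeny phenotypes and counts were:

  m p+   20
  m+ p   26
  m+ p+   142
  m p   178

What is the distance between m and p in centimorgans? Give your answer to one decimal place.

12.6 centimorgans

The two most frequent classes, m+ p+ (142) and m p (178), are the parental types, so the F1 was m+ p+ / m p.
The recombinant classes are m+ p and m p+: 26 + 20 = 46.
Recombination frequency = 46/366 = 0.1257 ≈ 12.6%, i.e. 12.6 centimorgans.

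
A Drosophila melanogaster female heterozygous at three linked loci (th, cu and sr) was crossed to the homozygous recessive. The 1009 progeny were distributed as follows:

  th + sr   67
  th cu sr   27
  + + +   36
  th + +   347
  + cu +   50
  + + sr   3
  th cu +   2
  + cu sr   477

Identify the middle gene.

cu

The two most frequent reciprocal classes, th + + and + cu sr, are the parental types, so the F1 was th + + / + cu sr.
The two rarest classes, th cu + and + + sr, are the double crossovers. Comparing them with the parentals, only the cu allele has switched, so cu is the middle locus and the order is th – cu – sr.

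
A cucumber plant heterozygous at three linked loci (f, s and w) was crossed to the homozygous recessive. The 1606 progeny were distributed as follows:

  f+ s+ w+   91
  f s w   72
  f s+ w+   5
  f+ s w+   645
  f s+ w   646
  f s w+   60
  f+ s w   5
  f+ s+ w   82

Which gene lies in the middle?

w

The two most frequent reciprocal classes, f s+ w and f+ s w+, are the parental types, so the F1 was f s+ w / f+ s w+.
The two rarest classes, f s+ w+ and f+ s w, are the double crossovers. Comparing them with the parentals, only the w allele has switched, so w is the middle locus and the order is s – w – f.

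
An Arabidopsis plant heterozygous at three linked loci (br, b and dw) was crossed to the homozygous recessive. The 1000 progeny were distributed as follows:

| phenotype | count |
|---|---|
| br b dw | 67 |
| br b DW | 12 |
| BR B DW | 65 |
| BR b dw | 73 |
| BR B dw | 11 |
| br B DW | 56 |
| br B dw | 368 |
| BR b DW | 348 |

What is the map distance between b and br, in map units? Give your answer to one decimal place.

15.5 map units

The two most frequent reciprocal classes, BR b DW and br B dw, are the parental types, so the F1 was BR b DW / br B dw.
The two rarest classes, br b DW and BR B dw, are the double crossovers. Comparing them with the parentals, only the br allele has switched, so br is the middle locus and the order is b – br – dw.
Crossovers in the b–br interval produce the single-crossover classes BR B DW and br b dw (65 + 67 = 132) plus the double crossovers (23).
RF(b–br) = (132 + 23) / 1000 = 155/1000 = 0.1550 → 15.5 map units.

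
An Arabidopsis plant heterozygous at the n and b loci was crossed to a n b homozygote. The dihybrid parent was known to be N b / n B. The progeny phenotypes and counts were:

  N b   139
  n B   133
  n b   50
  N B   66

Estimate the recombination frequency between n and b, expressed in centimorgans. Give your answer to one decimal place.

29.9 centimorgans

The recombinant classes are N B and n b: 66 + 50 = 116.
Recombination frequency = 116/388 = 0.2990 ≈ 29.9%, i.e. 29.9 centimorgans.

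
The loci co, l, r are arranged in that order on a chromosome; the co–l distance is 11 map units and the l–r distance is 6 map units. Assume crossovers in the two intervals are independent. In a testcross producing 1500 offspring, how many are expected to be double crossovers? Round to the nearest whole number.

10

Map distances give recombination frequencies of 0.110 and 0.060 for the two intervals.
With no interference, expected double-crossover frequency = 0.110 × 0.060 = 0.00660.
Expected number = 0.00660 × 1500 = 9.90 ≈ 10.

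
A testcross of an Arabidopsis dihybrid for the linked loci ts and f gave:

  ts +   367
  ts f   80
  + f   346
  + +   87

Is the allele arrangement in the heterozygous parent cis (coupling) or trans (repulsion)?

The two most frequent classes are + f (346) and ts + (367); these are the parental (non-recombinant) types.
So the F1 carried + f on one chromosome and ts + on the other — the recessive alleles are on opposite chromosomes (trans / repulsion).

trans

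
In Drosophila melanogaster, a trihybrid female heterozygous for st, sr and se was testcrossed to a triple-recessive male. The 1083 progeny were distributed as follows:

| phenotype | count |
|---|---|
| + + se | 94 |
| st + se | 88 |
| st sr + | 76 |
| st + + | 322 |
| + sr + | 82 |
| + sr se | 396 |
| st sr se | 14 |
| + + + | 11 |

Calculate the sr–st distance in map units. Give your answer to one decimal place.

18.0 map units

The two most frequent reciprocal classes, st + + and + sr se, are the parental types, so the F1 was st + + / + sr se.
The two rarest classes, + + + and st sr se, are the double crossovers. Comparing them with the parentals, only the st allele has switched, so st is the middle locus and the order is se – st – sr.
Crossovers in the st–sr interval produce the single-crossover classes st sr + and + + se (76 + 94 = 170) plus the double crossovers (25).
RF(st–sr) = (170 + 25) / 1083 = 195/1083 = 0.1801 → 18.0 map units.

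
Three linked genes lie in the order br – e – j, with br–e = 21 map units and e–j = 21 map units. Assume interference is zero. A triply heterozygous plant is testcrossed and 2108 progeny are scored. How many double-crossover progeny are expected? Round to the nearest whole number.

Map distances give recombination frequencies of 0.210 and 0.210 for the two intervals.
With no interference, expected double-crossover frequency = 0.210 × 0.210 = 0.04410.
Expected number = 0.04410 × 2108 = 92.96 ≈ 93.

93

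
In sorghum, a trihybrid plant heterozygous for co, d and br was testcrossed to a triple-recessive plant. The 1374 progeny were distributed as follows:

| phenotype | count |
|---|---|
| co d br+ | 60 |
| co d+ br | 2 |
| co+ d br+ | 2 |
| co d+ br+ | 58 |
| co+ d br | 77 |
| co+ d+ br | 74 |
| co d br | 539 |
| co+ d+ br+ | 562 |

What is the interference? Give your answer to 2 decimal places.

0.71

The two most frequent reciprocal classes, co d br and co+ d+ br+, are the parental types, so the F1 was co d br / co+ d+ br+.
The two rarest classes, co d+ br and co+ d br+, are the double crossovers. Comparing them with the parentals, only the d allele has switched, so d is the middle locus and the order is br – d – co.
br–d: (134 + 4)/1374 = 0.1004; d–co: (135 + 4)/1374 = 0.1012.
Expected DCO frequency = 0.1004 × 0.1012 ≈ 0.01016; observed = 4/1374 ≈ 0.00291.
Coefficient of coincidence = 0.00291/0.01016 ≈ 0.29; interference = 1 − 0.29 = 0.71.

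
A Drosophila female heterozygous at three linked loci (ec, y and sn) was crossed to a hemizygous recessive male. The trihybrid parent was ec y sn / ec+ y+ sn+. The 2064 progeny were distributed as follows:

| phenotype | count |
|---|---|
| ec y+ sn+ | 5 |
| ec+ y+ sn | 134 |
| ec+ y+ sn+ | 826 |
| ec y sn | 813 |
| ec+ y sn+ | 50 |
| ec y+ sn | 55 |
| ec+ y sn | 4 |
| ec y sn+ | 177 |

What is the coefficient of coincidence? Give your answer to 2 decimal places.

The two rarest classes, ec+ y sn and ec y+ sn+, are the double crossovers. Comparing them with the parentals, only the ec allele has switched, so ec is the middle locus and the order is sn – ec – y.
sn–ec: (311 + 9)/2064 = 0.1550; ec–y: (105 + 9)/2064 = 0.0552.
Expected DCO frequency = 0.1550 × 0.0552 ≈ 0.00856; observed = 9/2064 ≈ 0.00436.
Coefficient of coincidence = 0.00436/0.00856 ≈ 0.51.

0.51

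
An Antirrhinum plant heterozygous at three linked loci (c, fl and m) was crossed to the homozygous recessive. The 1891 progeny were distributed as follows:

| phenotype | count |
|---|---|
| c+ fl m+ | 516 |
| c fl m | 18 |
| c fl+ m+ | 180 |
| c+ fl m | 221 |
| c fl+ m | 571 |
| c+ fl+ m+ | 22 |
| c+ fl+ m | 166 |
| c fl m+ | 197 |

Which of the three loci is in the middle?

The two most frequent reciprocal classes, c+ fl m+ and c fl+ m, are the parental types, so the F1 was c+ fl m+ / c fl+ m.
The two rarest classes, c+ fl+ m+ and c fl m, are the double crossovers. Comparing them with the parentals, only the fl allele has switched, so fl is the middle locus and the order is c – fl – m.

fl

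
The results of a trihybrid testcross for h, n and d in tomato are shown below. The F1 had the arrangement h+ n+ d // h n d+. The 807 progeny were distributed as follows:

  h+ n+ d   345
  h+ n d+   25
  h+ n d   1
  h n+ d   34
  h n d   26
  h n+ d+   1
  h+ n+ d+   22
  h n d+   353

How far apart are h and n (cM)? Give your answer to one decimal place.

7.6 cM

The two rarest classes, h+ n d and h n+ d+, are the double crossovers. Comparing them with the parentals, only the n allele has switched, so n is the middle locus and the order is d – n – h.
Crossovers in the n–h interval produce the single-crossover classes h n+ d and h+ n d+ (34 + 25 = 59) plus the double crossovers (2).
RF(n–h) = (59 + 2) / 807 = 61/807 = 0.0756 → 7.6 cM.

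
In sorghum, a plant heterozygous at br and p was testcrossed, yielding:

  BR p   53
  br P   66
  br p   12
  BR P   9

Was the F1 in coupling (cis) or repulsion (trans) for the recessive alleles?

The two most frequent classes are BR p (53) and br P (66); these are the parental (non-recombinant) types.
So the F1 carried BR p on one chromosome and br P on the other — the recessive alleles are on opposite chromosomes (trans / repulsion).

trans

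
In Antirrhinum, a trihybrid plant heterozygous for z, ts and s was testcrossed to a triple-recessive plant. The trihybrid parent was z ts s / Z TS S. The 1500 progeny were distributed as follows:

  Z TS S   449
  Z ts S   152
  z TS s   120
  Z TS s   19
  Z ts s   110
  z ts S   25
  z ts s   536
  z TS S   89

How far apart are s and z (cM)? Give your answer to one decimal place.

16.2 cM

The two rarest classes, z ts S and Z TS s, are the double crossovers. Comparing them with the parentals, only the s allele has switched, so s is the middle locus and the order is z – s – ts.
Crossovers in the z–s interval produce the single-crossover classes Z ts s and z TS S (110 + 89 = 199) plus the double crossovers (44).
RF(z–s) = (199 + 44) / 1500 = 243/1500 = 0.1620 → 16.2 cM.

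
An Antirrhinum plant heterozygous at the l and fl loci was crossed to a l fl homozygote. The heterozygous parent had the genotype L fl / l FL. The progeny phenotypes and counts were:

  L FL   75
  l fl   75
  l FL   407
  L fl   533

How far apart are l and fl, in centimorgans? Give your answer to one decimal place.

13.8 centimorgans

The recombinant classes are L FL and l fl: 75 + 75 = 150.
Recombination frequency = 150/1090 = 0.1376 ≈ 13.8%, i.e. 13.8 centimorgans.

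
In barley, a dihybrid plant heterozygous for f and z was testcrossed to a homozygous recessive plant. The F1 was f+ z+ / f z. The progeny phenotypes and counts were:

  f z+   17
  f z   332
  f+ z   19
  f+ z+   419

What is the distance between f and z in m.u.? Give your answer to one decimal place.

The recombinant classes are f+ z and f z+: 19 + 17 = 36.
Recombination frequency = 36/787 = 0.0457 ≈ 4.6%, i.e. 4.6 m.u.

4.6 m.u.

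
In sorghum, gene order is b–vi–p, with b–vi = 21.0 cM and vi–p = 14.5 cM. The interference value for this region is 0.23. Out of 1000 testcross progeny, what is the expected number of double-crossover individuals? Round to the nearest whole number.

23

Map distances give recombination frequencies of 0.210 and 0.145 for the two intervals.
With interference 0.23 (so coincidence = 0.77), expected double-crossover frequency = 0.210 × 0.145 × 0.77 = 0.02345.
Expected number = 0.02345 × 1000 = 23.45 ≈ 23.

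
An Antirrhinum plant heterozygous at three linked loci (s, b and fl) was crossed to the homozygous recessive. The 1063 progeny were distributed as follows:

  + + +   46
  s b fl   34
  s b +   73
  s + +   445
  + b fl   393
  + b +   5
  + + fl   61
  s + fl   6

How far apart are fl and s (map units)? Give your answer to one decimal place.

8.6 map units

The two most frequent reciprocal classes, + b fl and s + +, are the parental types, so the F1 was + b fl / s + +.
The two rarest classes, + b + and s + fl, are the double crossovers. Comparing them with the parentals, only the fl allele has switched, so fl is the middle locus and the order is b – fl – s.
Crossovers in the fl–s interval produce the single-crossover classes s b fl and + + + (34 + 46 = 80) plus the double crossovers (11).
RF(fl–s) = (80 + 11) / 1063 = 91/1063 = 0.0856 → 8.6 map units.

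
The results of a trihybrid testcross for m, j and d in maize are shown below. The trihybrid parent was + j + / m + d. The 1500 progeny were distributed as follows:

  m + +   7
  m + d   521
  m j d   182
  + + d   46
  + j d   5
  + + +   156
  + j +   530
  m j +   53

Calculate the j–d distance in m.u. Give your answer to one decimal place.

The two rarest classes, + j d and m + +, are the double crossovers. Comparing them with the parentals, only the d allele has switched, so d is the middle locus and the order is j – d – m.
Crossovers in the j–d interval produce the single-crossover classes + + + and m j d (156 + 182 = 338) plus the double crossovers (12).
RF(j–d) = (338 + 12) / 1500 = 350/1500 = 0.2333 → 23.3 m.u.

23.3 m.u.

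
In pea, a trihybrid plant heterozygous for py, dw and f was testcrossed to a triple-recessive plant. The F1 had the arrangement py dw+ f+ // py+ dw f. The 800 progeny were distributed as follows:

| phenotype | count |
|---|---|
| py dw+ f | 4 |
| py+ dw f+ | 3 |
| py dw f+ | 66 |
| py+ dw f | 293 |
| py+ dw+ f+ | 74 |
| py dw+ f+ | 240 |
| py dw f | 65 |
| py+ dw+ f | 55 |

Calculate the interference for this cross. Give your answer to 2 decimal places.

0.70

The two rarest classes, py dw+ f and py+ dw f+, are the double crossovers. Comparing them with the parentals, only the f allele has switched, so f is the middle locus and the order is py – f – dw.
py–f: (139 + 7)/800 = 0.1825; f–dw: (121 + 7)/800 = 0.1600.
Expected DCO frequency = 0.1825 × 0.1600 ≈ 0.02920; observed = 7/800 ≈ 0.00875.
Coefficient of coincidence = 0.00875/0.02920 ≈ 0.30; interference = 1 − 0.30 = 0.70.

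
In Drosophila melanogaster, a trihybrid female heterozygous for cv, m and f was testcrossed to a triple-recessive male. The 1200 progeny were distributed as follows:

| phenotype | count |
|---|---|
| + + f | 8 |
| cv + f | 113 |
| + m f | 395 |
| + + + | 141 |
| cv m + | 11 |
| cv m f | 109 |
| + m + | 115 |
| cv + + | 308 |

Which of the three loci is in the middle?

The two most frequent reciprocal classes, + m f and cv + +, are the parental types, so the F1 was + m f / cv + +.
The two rarest classes, + + f and cv m +, are the double crossovers. Comparing them with the parentals, only the m allele has switched, so m is the middle locus and the order is cv – m – f.

m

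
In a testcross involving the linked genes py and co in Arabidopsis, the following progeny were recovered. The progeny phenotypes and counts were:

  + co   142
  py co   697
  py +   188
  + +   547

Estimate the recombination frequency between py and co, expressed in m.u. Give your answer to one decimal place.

21.0 m.u.

The two most frequent classes, + + (547) and py co (697), are the parental types, so the F1 was + + / py co.
The recombinant classes are + co and py +: 142 + 188 = 330.
Recombination frequency = 330/1574 = 0.2097 ≈ 21.0%, i.e. 21.0 m.u.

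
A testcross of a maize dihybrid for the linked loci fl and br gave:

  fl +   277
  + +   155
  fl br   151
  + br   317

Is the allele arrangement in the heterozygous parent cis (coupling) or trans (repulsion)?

The two most frequent classes are + br (317) and fl + (277); these are the parental (non-recombinant) types.
So the F1 carried + br on one chromosome and fl + on the other — the recessive alleles are on opposite chromosomes (trans / repulsion).

trans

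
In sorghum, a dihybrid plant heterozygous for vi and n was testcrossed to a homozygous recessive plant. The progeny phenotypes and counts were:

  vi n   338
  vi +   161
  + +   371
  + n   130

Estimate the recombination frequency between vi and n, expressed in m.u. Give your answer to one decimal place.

29.1 m.u.

The two most frequent classes, + + (371) and vi n (338), are the parental types, so the F1 was + + / vi n.
The recombinant classes are + n and vi +: 130 + 161 = 291.
Recombination frequency = 291/1000 = 0.2910 ≈ 29.1%, i.e. 29.1 m.u.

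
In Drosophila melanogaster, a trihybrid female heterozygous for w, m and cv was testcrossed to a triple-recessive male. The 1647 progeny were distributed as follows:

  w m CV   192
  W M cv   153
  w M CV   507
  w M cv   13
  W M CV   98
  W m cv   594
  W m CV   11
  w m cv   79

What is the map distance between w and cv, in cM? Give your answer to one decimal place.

12.2 cM

The two most frequent reciprocal classes, w M CV and W m cv, are the parental types, so the F1 was w M CV / W m cv.
The two rarest classes, w M cv and W m CV, are the double crossovers. Comparing them with the parentals, only the cv allele has switched, so cv is the middle locus and the order is w – cv – m.
Crossovers in the w–cv interval produce the single-crossover classes W M CV and w m cv (98 + 79 = 177) plus the double crossovers (24).
RF(w–cv) = (177 + 24) / 1647 = 201/1647 = 0.1220 → 12.2 cM.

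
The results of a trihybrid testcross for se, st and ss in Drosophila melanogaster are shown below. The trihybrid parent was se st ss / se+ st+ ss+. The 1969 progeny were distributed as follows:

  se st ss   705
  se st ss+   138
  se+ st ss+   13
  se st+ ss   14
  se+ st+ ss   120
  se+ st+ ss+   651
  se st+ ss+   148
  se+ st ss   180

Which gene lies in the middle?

The two rarest classes, se st+ ss and se+ st ss+, are the double crossovers. Comparing them with the parentals, only the st allele has switched, so st is the middle locus and the order is se – st – ss.

st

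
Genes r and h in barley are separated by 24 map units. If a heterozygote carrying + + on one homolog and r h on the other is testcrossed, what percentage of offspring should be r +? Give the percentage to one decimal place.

12.0%

A map distance of 24 map units corresponds to a recombination frequency of 0.240.
The F1 is + + / r h, so r + is a recombinant gamete class with expected frequency r/2 = 0.240/2 = 0.1200.
That is 0.1200 = 12.0% of the progeny.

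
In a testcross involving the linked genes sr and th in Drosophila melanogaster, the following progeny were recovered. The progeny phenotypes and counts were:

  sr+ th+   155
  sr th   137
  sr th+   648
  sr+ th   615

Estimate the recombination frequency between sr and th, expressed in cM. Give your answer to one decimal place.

18.8 cM

The two most frequent classes, sr+ th (615) and sr th+ (648), are the parental types, so the F1 was sr+ th / sr th+.
The recombinant classes are sr+ th+ and sr th: 155 + 137 = 292.
Recombination frequency = 292/1555 = 0.1878 ≈ 18.8%, i.e. 18.8 cM.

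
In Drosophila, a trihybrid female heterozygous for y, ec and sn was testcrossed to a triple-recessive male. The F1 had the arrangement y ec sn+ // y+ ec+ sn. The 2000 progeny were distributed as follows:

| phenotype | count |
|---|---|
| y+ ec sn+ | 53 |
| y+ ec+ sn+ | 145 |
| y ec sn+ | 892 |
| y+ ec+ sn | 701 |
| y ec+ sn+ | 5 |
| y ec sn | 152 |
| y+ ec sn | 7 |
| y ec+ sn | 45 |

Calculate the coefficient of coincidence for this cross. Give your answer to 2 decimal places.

0.71

The two rarest classes, y ec+ sn+ and y+ ec sn, are the double crossovers. Comparing them with the parentals, only the ec allele has switched, so ec is the middle locus and the order is y – ec – sn.
y–ec: (98 + 12)/2000 = 0.0550; ec–sn: (297 + 12)/2000 = 0.1545.
Expected DCO frequency = 0.0550 × 0.1545 ≈ 0.00850; observed = 12/2000 ≈ 0.00600.
Coefficient of coincidence = 0.00600/0.00850 ≈ 0.71.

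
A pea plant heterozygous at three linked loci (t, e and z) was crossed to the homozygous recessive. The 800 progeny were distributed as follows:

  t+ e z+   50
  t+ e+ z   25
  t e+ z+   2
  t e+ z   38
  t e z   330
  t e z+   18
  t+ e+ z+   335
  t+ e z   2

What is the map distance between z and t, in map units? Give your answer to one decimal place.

5.9 map units

The two most frequent reciprocal classes, t e z and t+ e+ z+, are the parental types, so the F1 was t e z / t+ e+ z+.
The two rarest classes, t+ e z and t e+ z+, are the double crossovers. Comparing them with the parentals, only the t allele has switched, so t is the middle locus and the order is e – t – z.
Crossovers in the t–z interval produce the single-crossover classes t e z+ and t+ e+ z (18 + 25 = 43) plus the double crossovers (4).
RF(t–z) = (43 + 4) / 800 = 47/800 = 0.0587 → 5.9 map units.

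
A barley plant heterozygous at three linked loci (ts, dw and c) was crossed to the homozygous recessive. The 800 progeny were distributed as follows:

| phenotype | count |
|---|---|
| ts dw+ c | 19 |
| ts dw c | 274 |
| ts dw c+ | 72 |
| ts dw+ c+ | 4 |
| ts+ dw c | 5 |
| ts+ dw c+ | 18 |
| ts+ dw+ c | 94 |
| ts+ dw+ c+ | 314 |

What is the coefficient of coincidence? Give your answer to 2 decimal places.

The two most frequent reciprocal classes, ts dw c and ts+ dw+ c+, are the parental types, so the F1 was ts dw c / ts+ dw+ c+.
The two rarest classes, ts+ dw c and ts dw+ c+, are the double crossovers. Comparing them with the parentals, only the ts allele has switched, so ts is the middle locus and the order is dw – ts – c.
dw–ts: (37 + 9)/800 = 0.0575; ts–c: (166 + 9)/800 = 0.2188.
Expected DCO frequency = 0.0575 × 0.2188 ≈ 0.01258; observed = 9/800 ≈ 0.01125.
Coefficient of coincidence = 0.01125/0.01258 ≈ 0.89.

0.89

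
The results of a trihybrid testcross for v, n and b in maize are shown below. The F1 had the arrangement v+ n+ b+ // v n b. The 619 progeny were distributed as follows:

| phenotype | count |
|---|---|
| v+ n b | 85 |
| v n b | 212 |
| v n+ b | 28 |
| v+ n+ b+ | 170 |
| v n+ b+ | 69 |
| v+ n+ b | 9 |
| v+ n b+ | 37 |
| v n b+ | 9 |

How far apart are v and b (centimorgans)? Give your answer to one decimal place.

27.8 centimorgans

The two rarest classes, v+ n+ b and v n b+, are the double crossovers. Comparing them with the parentals, only the b allele has switched, so b is the middle locus and the order is v – b – n.
Crossovers in the v–b interval produce the single-crossover classes v n+ b+ and v+ n b (69 + 85 = 154) plus the double crossovers (18).
RF(v–b) = (154 + 18) / 619 = 172/619 = 0.2779 → 27.8 centimorgans.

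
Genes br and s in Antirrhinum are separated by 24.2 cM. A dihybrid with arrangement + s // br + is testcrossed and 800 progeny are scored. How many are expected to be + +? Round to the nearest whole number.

A map distance of 24.2 cM corresponds to a recombination frequency of 0.242.
The F1 is + s / br +, so + + is a recombinant gamete class with expected frequency r/2 = 0.242/2 = 0.1210.
Expected number = 0.1210 × 800 = 96.80 ≈ 97.

97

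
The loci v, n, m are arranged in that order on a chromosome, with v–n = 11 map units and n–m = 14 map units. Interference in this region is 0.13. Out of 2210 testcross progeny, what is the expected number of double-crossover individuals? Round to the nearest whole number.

Map distances give recombination frequencies of 0.110 and 0.140 for the two intervals.
With interference 0.13 (so coincidence = 0.87), expected double-crossover frequency = 0.110 × 0.140 × 0.87 = 0.01340.
Expected number = 0.01340 × 2210 = 29.61 ≈ 30.

30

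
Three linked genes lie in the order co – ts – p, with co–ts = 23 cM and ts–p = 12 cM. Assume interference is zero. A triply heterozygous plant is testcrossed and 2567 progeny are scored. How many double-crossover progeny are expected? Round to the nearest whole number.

Map distances give recombination frequencies of 0.230 and 0.120 for the two intervals.
With no interference, expected double-crossover frequency = 0.230 × 0.120 = 0.02760.
Expected number = 0.02760 × 2567 = 70.85 ≈ 71.

71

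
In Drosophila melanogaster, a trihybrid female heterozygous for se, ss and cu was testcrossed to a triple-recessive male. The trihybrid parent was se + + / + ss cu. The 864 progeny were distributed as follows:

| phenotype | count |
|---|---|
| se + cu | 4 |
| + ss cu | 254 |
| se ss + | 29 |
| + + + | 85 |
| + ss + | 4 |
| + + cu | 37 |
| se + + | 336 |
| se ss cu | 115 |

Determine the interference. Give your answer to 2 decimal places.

The two rarest classes, se + cu and + ss +, are the double crossovers. Comparing them with the parentals, only the cu allele has switched, so cu is the middle locus and the order is se – cu – ss.
se–cu: (200 + 8)/864 = 0.2407; cu–ss: (66 + 8)/864 = 0.0856.
Expected DCO frequency = 0.2407 × 0.0856 ≈ 0.02060; observed = 8/864 ≈ 0.00926.
Coefficient of coincidence = 0.00926/0.02060 ≈ 0.45; interference = 1 − 0.45 = 0.55.

0.55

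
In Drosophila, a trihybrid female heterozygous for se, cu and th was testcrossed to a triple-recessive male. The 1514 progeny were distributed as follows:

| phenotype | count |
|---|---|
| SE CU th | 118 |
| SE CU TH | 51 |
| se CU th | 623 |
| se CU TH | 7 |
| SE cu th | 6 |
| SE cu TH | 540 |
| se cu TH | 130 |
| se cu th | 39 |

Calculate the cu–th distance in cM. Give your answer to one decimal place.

The two most frequent reciprocal classes, SE cu TH and se CU th, are the parental types, so the F1 was SE cu TH / se CU th.
The two rarest classes, SE cu th and se CU TH, are the double crossovers. Comparing them with the parentals, only the th allele has switched, so th is the middle locus and the order is cu – th – se.
Crossovers in the cu–th interval produce the single-crossover classes SE CU TH and se cu th (51 + 39 = 90) plus the double crossovers (13).
RF(cu–th) = (90 + 13) / 1514 = 103/1514 = 0.0680 → 6.8 cM.

6.8 cM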